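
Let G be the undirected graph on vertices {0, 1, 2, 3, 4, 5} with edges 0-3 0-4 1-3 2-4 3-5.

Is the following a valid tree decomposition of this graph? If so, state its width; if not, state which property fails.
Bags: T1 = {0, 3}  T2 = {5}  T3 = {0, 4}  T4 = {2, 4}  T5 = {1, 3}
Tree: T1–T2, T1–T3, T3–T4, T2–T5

A tree decomposition must satisfy three properties: every vertex lies in some bag; for every edge, both endpoints lie together in some bag; and for every vertex, the bags containing it form a connected subtree. Here edge (3,5) lies in no bag, so the decomposition is invalid.

No — edge (3,5) lies in no bag.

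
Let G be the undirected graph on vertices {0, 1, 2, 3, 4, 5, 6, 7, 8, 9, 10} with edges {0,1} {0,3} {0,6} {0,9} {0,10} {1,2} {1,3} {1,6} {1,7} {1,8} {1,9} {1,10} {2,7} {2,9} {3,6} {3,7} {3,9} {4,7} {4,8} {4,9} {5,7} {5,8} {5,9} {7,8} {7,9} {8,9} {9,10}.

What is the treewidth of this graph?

3

A width-3 tree decomposition is:
Bags: B1 = {1, 2, 7, 9}  B2 = {1, 3, 7, 9}  B3 = {0, 1, 3, 9}  B4 = {1, 7, 8, 9}  B5 = {0, 1, 9, 10}  B6 = {5, 7, 8, 9}  B7 = {4, 7, 8, 9}  B8 = {0, 1, 3, 6}
Tree: B1–B2, B2–B3, B2–B4, B3–B5, B4–B6, B6–B7, B3–B8
Each bag holds 4 vertices, so the decomposition has width 3, which upper-bounds the treewidth. For the lower bound, the 4 vertices {0, 1, 9, 10} are pairwise adjacent, and any tree decomposition puts a clique entirely inside one bag — forcing width ≥ 3. Hence tw(G) = 3 exactly.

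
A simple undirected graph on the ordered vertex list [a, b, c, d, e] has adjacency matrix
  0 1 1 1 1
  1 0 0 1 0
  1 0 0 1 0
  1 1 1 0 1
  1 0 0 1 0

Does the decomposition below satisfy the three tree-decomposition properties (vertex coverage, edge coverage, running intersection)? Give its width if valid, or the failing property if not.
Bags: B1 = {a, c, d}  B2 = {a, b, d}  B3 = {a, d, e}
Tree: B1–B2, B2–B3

Vertex coverage: the bags together contain {a, b, c, d, e}, the full vertex set. Edge coverage: each edge of G has both endpoints in at least one bag. Running intersection: for every vertex, the bags containing it form a connected subtree. All three properties hold, so this is a valid tree decomposition of width max|bag| − 1 = 2, and hence tw(G) ≤ 2.

Yes; width 2.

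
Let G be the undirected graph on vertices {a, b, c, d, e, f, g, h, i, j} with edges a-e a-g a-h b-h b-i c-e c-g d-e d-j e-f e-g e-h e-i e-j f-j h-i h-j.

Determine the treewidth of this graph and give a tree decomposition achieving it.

Treewidth 2.
One optimal decomposition is:
Bags: B1 = {e, h, i}  B2 = {e, h, j}  B3 = {e, f, j}  B4 = {d, e, j}  B5 = {a, e, h}  B6 = {a, e, g}  B7 = {b, h, i}  B8 = {c, e, g}
Tree: B1–B2, B2–B3, B2–B4, B1–B5, B5–B6, B1–B7, B6–B8

Each bag holds 3 vertices, so the decomposition has width 2, which upper-bounds the treewidth. For the lower bound, the 3 vertices {d, e, j} are pairwise adjacent, and any tree decomposition puts a clique entirely inside one bag — forcing width ≥ 2. Hence tw(G) = 2 exactly.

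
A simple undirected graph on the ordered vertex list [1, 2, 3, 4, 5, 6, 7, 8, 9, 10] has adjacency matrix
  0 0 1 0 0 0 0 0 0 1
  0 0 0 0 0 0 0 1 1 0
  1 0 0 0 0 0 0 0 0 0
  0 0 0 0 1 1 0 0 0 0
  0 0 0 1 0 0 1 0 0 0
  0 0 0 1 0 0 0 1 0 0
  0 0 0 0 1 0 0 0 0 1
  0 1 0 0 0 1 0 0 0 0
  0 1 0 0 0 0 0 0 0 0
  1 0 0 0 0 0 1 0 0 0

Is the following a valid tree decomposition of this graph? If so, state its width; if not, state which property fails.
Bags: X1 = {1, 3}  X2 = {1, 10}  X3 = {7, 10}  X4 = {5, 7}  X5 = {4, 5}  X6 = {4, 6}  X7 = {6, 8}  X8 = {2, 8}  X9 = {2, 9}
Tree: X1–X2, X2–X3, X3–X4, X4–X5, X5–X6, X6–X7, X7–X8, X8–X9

Every vertex of G appears in some bag (union = {1, 2, 3, 4, 5, 6, 7, 8, 9, 10}); every edge is covered by a bag; and for each vertex v the set of bags containing v is connected in the bag tree. The decomposition is therefore valid. The largest bag has 2 vertices, so the width is 1.

Yes; width 1.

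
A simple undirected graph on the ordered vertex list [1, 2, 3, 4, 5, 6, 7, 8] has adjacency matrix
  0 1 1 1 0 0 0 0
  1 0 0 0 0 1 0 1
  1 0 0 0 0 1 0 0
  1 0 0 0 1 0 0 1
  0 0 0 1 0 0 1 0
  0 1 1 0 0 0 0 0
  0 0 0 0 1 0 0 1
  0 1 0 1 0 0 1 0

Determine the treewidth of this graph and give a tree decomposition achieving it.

Treewidth 2.
One such decomposition:
Bags: B1 = {2, 3, 6}  B2 = {1, 2, 3}  B3 = {1, 2, 8}  B4 = {1, 4, 8}  B5 = {4, 7, 8}  B6 = {4, 5, 7}
Tree: B1–B2, B2–B3, B3–B4, B4–B5, B5–B6

Each bag holds 3 vertices, so the decomposition has width 2, which upper-bounds the treewidth. Since 6–3–1–2–6 is a cycle in G, G is not acyclic. Forests are exactly the graphs of treewidth ≤ 1, so tw(G) ≥ 2. The upper and lower bounds meet at 2, so that is the treewidth.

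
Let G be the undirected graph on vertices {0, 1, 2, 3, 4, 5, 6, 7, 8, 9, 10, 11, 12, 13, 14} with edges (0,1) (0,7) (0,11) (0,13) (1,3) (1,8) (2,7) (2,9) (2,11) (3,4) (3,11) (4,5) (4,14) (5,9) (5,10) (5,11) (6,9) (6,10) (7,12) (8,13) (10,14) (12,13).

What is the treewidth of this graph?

A width-3 tree decomposition is:
Bags: B1 = {1, 8, 12, 13}  B2 = {0, 1, 12, 13}  B3 = {0, 1, 7, 12}  B4 = {0, 1, 3, 7}  B5 = {0, 3, 7, 11}  B6 = {2, 3, 7, 11}  B7 = {2, 3, 4, 11}  B8 = {2, 4, 5, 11}  B9 = {2, 4, 5, 9}  B10 = {4, 5, 9, 14}  B11 = {5, 9, 10, 14}  B12 = {6, 9, 10, 14}
Tree: B1–B2, B2–B3, B3–B4, B4–B5, B5–B6, B6–B7, B7–B8, B8–B9, B9–B10, B10–B11, B11–B12
Every bag has size at most 4, so the width is 4 − 1 = 3 and tw(G) ≤ 3. For the lower bound: the 4 vertex sets {8,12,13}, {1}, {0}, {2,3,7,11} are disjoint, each induces a connected subgraph, and every pair is joined by at least one edge of G. Contracting each set to a single vertex therefore yields K_{4} as a minor, and since treewidth is minor-monotone, tw(G) ≥ tw(K_{4}) = 3. Combining the bounds, tw(G) = 3.

3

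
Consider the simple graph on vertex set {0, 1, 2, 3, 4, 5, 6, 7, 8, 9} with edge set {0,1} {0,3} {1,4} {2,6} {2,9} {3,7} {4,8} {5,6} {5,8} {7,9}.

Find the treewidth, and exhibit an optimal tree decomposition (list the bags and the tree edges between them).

Treewidth 2.
One such decomposition:
Bags: B1 = {2, 7, 9}  B2 = {2, 3, 7}  B3 = {0, 2, 3}  B4 = {0, 1, 2}  B5 = {1, 2, 4}  B6 = {2, 4, 8}  B7 = {2, 5, 8}  B8 = {2, 5, 6}
Tree: B1–B2, B2–B3, B3–B4, B4–B5, B5–B6, B6–B7, B7–B8

The largest bag has 3 vertices, giving width 2; this decomposition certifies tw(G) ≤ 2. For the lower bound, G contains the cycle 2–9–7–3–0–1–4–8–5–6–2, so G is not a forest; only forests have treewidth ≤ 1, hence tw(G) ≥ 2. Combining the bounds, tw(G) = 2.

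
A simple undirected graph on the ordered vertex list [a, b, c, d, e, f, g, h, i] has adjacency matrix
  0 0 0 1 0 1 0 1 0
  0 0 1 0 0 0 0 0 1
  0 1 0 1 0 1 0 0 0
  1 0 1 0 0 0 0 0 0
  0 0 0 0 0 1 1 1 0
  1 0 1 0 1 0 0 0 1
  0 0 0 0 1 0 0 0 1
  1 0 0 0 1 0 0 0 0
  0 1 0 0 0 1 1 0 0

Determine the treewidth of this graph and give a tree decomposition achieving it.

The largest bag has 4 vertices, giving width 3; this decomposition certifies tw(G) ≤ 3. For the lower bound: the 4 vertex sets {a,d,h}, {c}, {f}, {b,e,g,i} are disjoint, each induces a connected subgraph, and every pair is joined by at least one edge of G. Contracting each set to a single vertex therefore yields K_{4} as a minor, and since treewidth is minor-monotone, tw(G) ≥ tw(K_{4}) = 3. Combining the bounds, tw(G) = 3.

Treewidth 3.
One optimal decomposition is:
Bags: B1 = {a, c, d, h}  B2 = {a, c, f, h}  B3 = {c, e, f, h}  B4 = {b, c, e, f}  B5 = {b, e, f, i}  B6 = {b, e, g, i}
Tree: B1–B2, B2–B3, B3–B4, B4–B5, B5–B6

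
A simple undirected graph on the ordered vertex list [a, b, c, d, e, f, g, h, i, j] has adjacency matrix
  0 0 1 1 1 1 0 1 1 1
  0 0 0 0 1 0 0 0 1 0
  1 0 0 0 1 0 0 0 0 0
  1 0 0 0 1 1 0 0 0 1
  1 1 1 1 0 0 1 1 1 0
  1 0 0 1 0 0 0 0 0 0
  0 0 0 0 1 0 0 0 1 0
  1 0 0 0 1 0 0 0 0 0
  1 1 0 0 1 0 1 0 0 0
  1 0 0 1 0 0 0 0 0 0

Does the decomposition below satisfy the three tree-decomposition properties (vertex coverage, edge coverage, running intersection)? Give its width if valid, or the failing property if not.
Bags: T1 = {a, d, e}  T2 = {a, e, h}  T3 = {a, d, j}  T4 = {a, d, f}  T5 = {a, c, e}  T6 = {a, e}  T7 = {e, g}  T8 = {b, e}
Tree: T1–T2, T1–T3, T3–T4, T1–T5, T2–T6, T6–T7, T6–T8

A tree decomposition must satisfy three properties: every vertex lies in some bag; for every edge, both endpoints lie together in some bag; and for every vertex, the bags containing it form a connected subtree. Here vertex i appears in no bag, so the decomposition is invalid.

No — vertex i appears in no bag.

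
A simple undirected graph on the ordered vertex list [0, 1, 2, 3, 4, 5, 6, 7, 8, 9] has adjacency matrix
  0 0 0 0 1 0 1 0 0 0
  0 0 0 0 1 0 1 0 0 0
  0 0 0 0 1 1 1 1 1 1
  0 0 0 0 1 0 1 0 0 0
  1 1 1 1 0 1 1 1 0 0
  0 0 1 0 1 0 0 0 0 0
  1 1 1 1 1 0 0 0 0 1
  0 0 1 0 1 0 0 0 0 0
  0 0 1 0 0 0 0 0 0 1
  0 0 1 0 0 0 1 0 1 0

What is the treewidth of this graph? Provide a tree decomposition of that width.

Treewidth 2.
One optimal decomposition is:
Bags: B1 = {2, 4, 5}  B2 = {2, 4, 6}  B3 = {2, 6, 9}  B4 = {2, 4, 7}  B5 = {0, 4, 6}  B6 = {2, 8, 9}  B7 = {3, 4, 6}  B8 = {1, 4, 6}
Tree: B1–B2, B2–B3, B2–B4, B2–B5, B3–B6, B2–B7, B5–B8

The largest bag has 3 vertices, giving width 2; this decomposition certifies tw(G) ≤ 2. For the lower bound, the 3 vertices {2, 8, 9} are pairwise adjacent, and any tree decomposition puts a clique entirely inside one bag — forcing width ≥ 2. Therefore the treewidth is 2.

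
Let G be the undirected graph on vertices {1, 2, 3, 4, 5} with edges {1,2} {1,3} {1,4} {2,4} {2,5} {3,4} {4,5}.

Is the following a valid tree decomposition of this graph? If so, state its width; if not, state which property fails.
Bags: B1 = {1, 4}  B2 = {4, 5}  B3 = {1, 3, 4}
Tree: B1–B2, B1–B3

No — vertex 2 appears in no bag.

A tree decomposition must satisfy three properties: every vertex lies in some bag; for every edge, both endpoints lie together in some bag; and for every vertex, the bags containing it form a connected subtree. Here vertex 2 appears in no bag, so the decomposition is invalid.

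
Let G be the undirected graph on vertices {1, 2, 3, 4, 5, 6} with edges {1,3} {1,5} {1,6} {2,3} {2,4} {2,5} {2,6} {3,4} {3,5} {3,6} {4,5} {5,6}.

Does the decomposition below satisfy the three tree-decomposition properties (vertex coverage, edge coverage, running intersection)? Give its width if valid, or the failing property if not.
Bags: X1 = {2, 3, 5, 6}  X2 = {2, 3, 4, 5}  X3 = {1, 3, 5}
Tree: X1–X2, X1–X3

No — edge (6,1) lies in no bag.

A tree decomposition must satisfy three properties: every vertex lies in some bag; for every edge, both endpoints lie together in some bag; and for every vertex, the bags containing it form a connected subtree. Here edge (6,1) lies in no bag, so the decomposition is invalid.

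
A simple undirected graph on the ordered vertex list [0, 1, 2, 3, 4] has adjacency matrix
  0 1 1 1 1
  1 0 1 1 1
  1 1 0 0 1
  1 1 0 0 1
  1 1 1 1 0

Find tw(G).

A width-3 tree decomposition is:
Bags: B1 = {0, 1, 3, 4}  B2 = {0, 1, 2, 4}
Tree: B1–B2
Every bag has size at most 4, so the width is 4 − 1 = 3 and tw(G) ≤ 3. Conversely, {0, 1, 2, 4} is a clique of size 4, and the vertices of any clique must share a bag in every tree decomposition; so some bag has ≥ 4 vertices and tw(G) ≥ 3. Therefore the treewidth is 3.

3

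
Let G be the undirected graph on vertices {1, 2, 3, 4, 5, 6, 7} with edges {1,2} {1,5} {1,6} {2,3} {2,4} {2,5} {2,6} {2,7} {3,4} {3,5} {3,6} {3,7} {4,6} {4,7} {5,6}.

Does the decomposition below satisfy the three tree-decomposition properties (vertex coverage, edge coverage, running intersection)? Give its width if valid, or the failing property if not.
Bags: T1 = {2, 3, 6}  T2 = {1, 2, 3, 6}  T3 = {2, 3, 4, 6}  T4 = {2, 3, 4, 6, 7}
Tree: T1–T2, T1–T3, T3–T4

A tree decomposition must satisfy three properties: every vertex lies in some bag; for every edge, both endpoints lie together in some bag; and for every vertex, the bags containing it form a connected subtree. Here vertex 5 appears in no bag, so the decomposition is invalid.

No — vertex 5 appears in no bag.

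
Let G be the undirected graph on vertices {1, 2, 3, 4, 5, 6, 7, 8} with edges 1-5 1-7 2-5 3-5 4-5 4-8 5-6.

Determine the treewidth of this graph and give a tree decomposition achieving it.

Each bag holds 2 vertices, so the decomposition has width 1, which upper-bounds the treewidth. G has an edge, so its treewidth is at least 1. Hence tw(G) = 1 exactly.

Treewidth 1.
Bags: B1 = {4, 8}  B2 = {4, 5}  B3 = {3, 5}  B4 = {1, 5}  B5 = {2, 5}  B6 = {1, 7}  B7 = {5, 6}
Tree: B1–B2, B2–B3, B2–B4, B4–B5, B4–B6, B2–B7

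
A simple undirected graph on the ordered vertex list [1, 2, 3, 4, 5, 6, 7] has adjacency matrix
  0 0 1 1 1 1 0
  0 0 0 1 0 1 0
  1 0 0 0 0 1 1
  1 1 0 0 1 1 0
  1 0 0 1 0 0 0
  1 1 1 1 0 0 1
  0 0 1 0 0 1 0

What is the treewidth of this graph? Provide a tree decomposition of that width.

Treewidth 2.
One such decomposition:
Bags: B1 = {1, 4, 6}  B2 = {2, 4, 6}  B3 = {1, 3, 6}  B4 = {1, 4, 5}  B5 = {3, 6, 7}
Tree: B1–B2, B1–B3, B1–B4, B3–B5

The largest bag has 3 vertices, giving width 2; this decomposition certifies tw(G) ≤ 2. Conversely, {1, 4, 5} is a clique of size 3, and the vertices of any clique must share a bag in every tree decomposition; so some bag has ≥ 3 vertices and tw(G) ≥ 2. Hence tw(G) = 2 exactly.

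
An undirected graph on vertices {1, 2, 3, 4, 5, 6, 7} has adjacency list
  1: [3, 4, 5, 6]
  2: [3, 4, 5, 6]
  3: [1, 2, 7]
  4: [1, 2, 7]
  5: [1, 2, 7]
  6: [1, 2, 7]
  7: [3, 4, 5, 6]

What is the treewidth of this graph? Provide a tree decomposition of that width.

Treewidth 3.
Bags: B1 = {1, 2, 5, 7}  B2 = {1, 2, 6, 7}  B3 = {1, 2, 4, 7}  B4 = {1, 2, 3, 7}
Tree: B1–B2, B2–B3, B3–B4

Each bag holds 4 vertices, so the decomposition has width 3, which upper-bounds the treewidth. For the lower bound: the 4 vertex sets {1,5}, {2,6}, {7}, {4} are disjoint, each induces a connected subgraph, and every pair is joined by at least one edge of G. Contracting each set to a single vertex therefore yields K_{4} as a minor, and since treewidth is minor-monotone, tw(G) ≥ tw(K_{4}) = 3. Combining the bounds, tw(G) = 3.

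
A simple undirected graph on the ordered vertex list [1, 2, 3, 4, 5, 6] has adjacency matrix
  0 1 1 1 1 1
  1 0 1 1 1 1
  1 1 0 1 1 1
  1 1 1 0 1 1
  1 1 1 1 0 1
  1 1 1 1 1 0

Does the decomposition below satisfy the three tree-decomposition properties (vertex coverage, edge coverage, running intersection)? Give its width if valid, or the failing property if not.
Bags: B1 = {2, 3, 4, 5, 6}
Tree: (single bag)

A tree decomposition must satisfy three properties: every vertex lies in some bag; for every edge, both endpoints lie together in some bag; and for every vertex, the bags containing it form a connected subtree. Here vertex 1 appears in no bag, so the decomposition is invalid.

No — vertex 1 appears in no bag.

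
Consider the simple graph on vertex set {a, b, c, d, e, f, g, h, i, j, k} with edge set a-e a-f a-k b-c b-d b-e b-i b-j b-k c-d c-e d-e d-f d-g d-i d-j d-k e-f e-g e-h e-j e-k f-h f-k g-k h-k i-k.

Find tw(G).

A width-3 tree decomposition is:
Bags: B1 = {b, d, e, k}  B2 = {b, c, d, e}  B3 = {b, d, i, k}  B4 = {d, e, f, k}  B5 = {d, e, g, k}  B6 = {b, d, e, j}  B7 = {e, f, h, k}  B8 = {a, e, f, k}
Tree: B1–B2, B1–B3, B1–B4, B1–B5, B1–B6, B4–B7, B7–B8
Each bag holds 4 vertices, so the decomposition has width 3, which upper-bounds the treewidth. For the lower bound, the 4 vertices {b, d, e, j} are pairwise adjacent, and any tree decomposition puts a clique entirely inside one bag — forcing width ≥ 3. Therefore the treewidth is 3.

3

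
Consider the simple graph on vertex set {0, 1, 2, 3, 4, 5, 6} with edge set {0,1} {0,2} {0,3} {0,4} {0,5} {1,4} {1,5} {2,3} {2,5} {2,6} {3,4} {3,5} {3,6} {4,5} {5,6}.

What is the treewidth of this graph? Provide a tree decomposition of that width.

Treewidth 3.
Bags: B1 = {0, 2, 3, 5}  B2 = {0, 3, 4, 5}  B3 = {0, 1, 4, 5}  B4 = {2, 3, 5, 6}
Tree: B1–B2, B2–B3, B1–B4

Each bag holds 4 vertices, so the decomposition has width 3, which upper-bounds the treewidth. Conversely, {0, 1, 4, 5} is a clique of size 4, and the vertices of any clique must share a bag in every tree decomposition; so some bag has ≥ 4 vertices and tw(G) ≥ 3. The upper and lower bounds meet at 3, so that is the treewidth.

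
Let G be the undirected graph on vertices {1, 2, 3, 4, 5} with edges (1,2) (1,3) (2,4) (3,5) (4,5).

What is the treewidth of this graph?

2

A width-2 tree decomposition is:
Bags: B1 = {1, 2, 3}  B2 = {2, 3, 5}  B3 = {2, 4, 5}
Tree: B1–B2, B2–B3
Each bag holds 3 vertices, so the decomposition has width 2, which upper-bounds the treewidth. For the lower bound, G contains the cycle 2–1–3–5–4–2, so G is not a forest; only forests have treewidth ≤ 1, hence tw(G) ≥ 2. Combining the bounds, tw(G) = 2.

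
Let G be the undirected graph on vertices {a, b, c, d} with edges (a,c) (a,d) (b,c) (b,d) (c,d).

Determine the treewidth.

A width-2 tree decomposition is:
Bags: B1 = {a, c, d}  B2 = {b, c, d}
Tree: B1–B2
Every bag has size at most 3, so the width is 3 − 1 = 2 and tw(G) ≤ 2. Conversely, {a, c, d} is a clique of size 3, and the vertices of any clique must share a bag in every tree decomposition; so some bag has ≥ 3 vertices and tw(G) ≥ 2. The upper and lower bounds meet at 2, so that is the treewidth.

2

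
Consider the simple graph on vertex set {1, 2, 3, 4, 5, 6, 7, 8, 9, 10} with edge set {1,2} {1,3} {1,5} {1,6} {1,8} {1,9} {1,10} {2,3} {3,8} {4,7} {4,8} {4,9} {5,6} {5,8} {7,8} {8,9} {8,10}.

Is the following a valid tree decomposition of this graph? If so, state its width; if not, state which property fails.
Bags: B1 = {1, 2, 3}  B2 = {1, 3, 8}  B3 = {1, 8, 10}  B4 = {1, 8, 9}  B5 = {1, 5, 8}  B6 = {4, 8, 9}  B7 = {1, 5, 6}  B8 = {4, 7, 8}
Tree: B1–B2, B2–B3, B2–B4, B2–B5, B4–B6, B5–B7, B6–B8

Yes; width 2.

Vertex coverage: the bags together contain {1, 2, 3, 4, 5, 6, 7, 8, 9, 10}, the full vertex set. Edge coverage: each edge of G has both endpoints in at least one bag. Running intersection: for every vertex, the bags containing it form a connected subtree. All three properties hold, so this is a valid tree decomposition of width max|bag| − 1 = 2, and hence tw(G) ≤ 2.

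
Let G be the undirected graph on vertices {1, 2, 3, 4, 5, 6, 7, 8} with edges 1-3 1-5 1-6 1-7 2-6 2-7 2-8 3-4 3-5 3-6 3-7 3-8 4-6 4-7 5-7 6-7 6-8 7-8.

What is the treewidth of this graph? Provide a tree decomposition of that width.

Each bag holds 4 vertices, so the decomposition has width 3, which upper-bounds the treewidth. For the lower bound, the 4 vertices {2, 6, 7, 8} are pairwise adjacent, and any tree decomposition puts a clique entirely inside one bag — forcing width ≥ 3. Combining the bounds, tw(G) = 3.

Treewidth 3.
Bags: B1 = {3, 6, 7, 8}  B2 = {1, 3, 6, 7}  B3 = {2, 6, 7, 8}  B4 = {1, 3, 5, 7}  B5 = {3, 4, 6, 7}
Tree: B1–B2, B1–B3, B2–B4, B2–B5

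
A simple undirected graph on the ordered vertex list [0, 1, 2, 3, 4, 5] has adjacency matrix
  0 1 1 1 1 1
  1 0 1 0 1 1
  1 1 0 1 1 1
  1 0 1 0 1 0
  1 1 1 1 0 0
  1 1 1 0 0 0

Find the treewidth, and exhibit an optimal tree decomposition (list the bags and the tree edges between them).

Each bag holds 4 vertices, so the decomposition has width 3, which upper-bounds the treewidth. Conversely, {0, 1, 2, 4} is a clique of size 4, and the vertices of any clique must share a bag in every tree decomposition; so some bag has ≥ 4 vertices and tw(G) ≥ 3. Hence tw(G) = 3 exactly.

Treewidth 3.
One such decomposition:
Bags: B1 = {0, 2, 3, 4}  B2 = {0, 1, 2, 4}  B3 = {0, 1, 2, 5}
Tree: B1–B2, B2–B3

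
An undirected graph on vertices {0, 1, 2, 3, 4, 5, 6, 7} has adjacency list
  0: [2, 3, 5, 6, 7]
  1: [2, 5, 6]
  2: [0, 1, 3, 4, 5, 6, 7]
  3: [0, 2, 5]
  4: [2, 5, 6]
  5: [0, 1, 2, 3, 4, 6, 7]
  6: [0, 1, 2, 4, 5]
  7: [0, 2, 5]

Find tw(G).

A width-3 tree decomposition is:
Bags: B1 = {0, 2, 5, 6}  B2 = {0, 2, 5, 7}  B3 = {2, 4, 5, 6}  B4 = {1, 2, 5, 6}  B5 = {0, 2, 3, 5}
Tree: B1–B2, B1–B3, B3–B4, B2–B5
Every bag has size at most 4, so the width is 4 − 1 = 3 and tw(G) ≤ 3. For the lower bound, the 4 vertices {0, 2, 3, 5} are pairwise adjacent, and any tree decomposition puts a clique entirely inside one bag — forcing width ≥ 3. Combining the bounds, tw(G) = 3.

3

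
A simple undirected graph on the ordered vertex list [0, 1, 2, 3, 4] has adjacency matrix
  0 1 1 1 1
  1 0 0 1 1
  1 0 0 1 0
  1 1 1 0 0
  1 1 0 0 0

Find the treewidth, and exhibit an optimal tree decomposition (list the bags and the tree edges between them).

Treewidth 2.
Bags: B1 = {0, 1, 4}  B2 = {0, 1, 3}  B3 = {0, 2, 3}
Tree: B1–B2, B2–B3

Every bag has size at most 3, so the width is 3 − 1 = 2 and tw(G) ≤ 2. Conversely, {0, 1, 3} is a clique of size 3, and the vertices of any clique must share a bag in every tree decomposition; so some bag has ≥ 3 vertices and tw(G) ≥ 2. The upper and lower bounds meet at 2, so that is the treewidth.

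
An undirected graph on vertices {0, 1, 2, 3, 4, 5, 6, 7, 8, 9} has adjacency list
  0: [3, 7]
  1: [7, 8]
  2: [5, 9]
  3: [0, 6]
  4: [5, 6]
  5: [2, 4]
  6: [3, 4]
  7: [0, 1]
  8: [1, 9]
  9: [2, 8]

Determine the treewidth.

A width-2 tree decomposition is:
Bags: B1 = {4, 5, 6}  B2 = {3, 5, 6}  B3 = {0, 3, 5}  B4 = {0, 5, 7}  B5 = {1, 5, 7}  B6 = {1, 5, 8}  B7 = {5, 8, 9}  B8 = {2, 5, 9}
Tree: B1–B2, B2–B3, B3–B4, B4–B5, B5–B6, B6–B7, B7–B8
The largest bag has 3 vertices, giving width 2; this decomposition certifies tw(G) ≤ 2. Since 5–4–6–3–0–7–1–8–9–2–5 is a cycle in G, G is not acyclic. Forests are exactly the graphs of treewidth ≤ 1, so tw(G) ≥ 2. Combining the bounds, tw(G) = 2.

2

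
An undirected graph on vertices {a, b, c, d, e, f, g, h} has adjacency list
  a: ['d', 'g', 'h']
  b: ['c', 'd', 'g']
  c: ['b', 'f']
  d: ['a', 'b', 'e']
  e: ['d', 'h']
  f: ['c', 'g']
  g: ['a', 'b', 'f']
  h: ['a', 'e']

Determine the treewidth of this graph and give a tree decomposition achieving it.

Every bag has size at most 3, so the width is 3 − 1 = 2 and tw(G) ≤ 2. Since h–e–d–a–h is a cycle in G, G is not acyclic. Forests are exactly the graphs of treewidth ≤ 1, so tw(G) ≥ 2. Hence tw(G) = 2 exactly.

Treewidth 2.
One optimal decomposition is:
Bags: B1 = {a, e, h}  B2 = {a, d, e}  B3 = {a, d, g}  B4 = {b, d, g}  B5 = {b, f, g}  B6 = {b, c, f}
Tree: B1–B2, B2–B3, B3–B4, B4–B5, B5–B6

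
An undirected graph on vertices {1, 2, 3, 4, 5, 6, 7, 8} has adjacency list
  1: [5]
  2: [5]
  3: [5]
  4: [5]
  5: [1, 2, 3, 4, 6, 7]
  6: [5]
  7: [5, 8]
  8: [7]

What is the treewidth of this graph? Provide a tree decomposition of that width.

Every bag has size at most 2, so the width is 2 − 1 = 1 and tw(G) ≤ 1. G has an edge, so its treewidth is at least 1. Combining the bounds, tw(G) = 1.

Treewidth 1.
One such decomposition:
Bags: B1 = {3, 5}  B2 = {1, 5}  B3 = {5, 7}  B4 = {5, 6}  B5 = {7, 8}  B6 = {2, 5}  B7 = {4, 5}
Tree: B1–B2, B2–B3, B3–B4, B3–B5, B1–B6, B2–B7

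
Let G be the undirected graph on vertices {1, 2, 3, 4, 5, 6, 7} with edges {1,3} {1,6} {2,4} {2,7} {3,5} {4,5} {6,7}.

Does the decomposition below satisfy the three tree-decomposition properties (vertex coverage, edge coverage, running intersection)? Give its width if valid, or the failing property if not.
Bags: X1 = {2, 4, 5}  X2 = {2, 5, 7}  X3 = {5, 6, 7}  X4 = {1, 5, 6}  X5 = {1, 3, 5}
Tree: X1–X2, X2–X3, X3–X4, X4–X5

Yes; width 2.

Checking the three conditions: (i) the bags cover all of {1, 2, 3, 4, 5, 6, 7}; (ii) for each edge, some bag contains both endpoints; (iii) the bags containing any fixed vertex form a subtree. All hold, so the decomposition is valid with width 3 − 1 = 2.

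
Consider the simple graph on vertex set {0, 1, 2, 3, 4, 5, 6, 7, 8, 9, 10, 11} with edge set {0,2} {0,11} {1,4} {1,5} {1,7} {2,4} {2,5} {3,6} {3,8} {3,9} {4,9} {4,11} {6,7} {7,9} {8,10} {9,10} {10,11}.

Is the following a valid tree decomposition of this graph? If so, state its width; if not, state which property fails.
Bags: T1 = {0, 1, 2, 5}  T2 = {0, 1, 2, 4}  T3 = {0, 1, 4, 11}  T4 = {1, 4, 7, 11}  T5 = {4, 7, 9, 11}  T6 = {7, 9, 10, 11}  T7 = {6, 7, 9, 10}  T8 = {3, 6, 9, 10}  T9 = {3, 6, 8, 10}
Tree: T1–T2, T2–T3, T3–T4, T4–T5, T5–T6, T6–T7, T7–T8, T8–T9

Yes; width 3.

Checking the three conditions: (i) the bags cover all of {0, 1, 2, 3, 4, 5, 6, 7, 8, 9, 10, 11}; (ii) for each edge, some bag contains both endpoints; (iii) the bags containing any fixed vertex form a subtree. All hold, so the decomposition is valid with width 4 − 1 = 3.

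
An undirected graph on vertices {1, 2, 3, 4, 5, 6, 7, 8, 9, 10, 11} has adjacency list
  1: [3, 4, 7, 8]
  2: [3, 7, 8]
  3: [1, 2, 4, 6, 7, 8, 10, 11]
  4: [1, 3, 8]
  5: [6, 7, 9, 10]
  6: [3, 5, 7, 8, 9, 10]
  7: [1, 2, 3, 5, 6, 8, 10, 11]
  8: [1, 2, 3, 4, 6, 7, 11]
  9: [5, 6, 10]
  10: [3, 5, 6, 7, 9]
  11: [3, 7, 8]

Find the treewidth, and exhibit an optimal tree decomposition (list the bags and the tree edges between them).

Each bag holds 4 vertices, so the decomposition has width 3, which upper-bounds the treewidth. For the lower bound, the 4 vertices {5, 6, 9, 10} are pairwise adjacent, and any tree decomposition puts a clique entirely inside one bag — forcing width ≥ 3. Combining the bounds, tw(G) = 3.

Treewidth 3.
Bags: B1 = {3, 6, 7, 8}  B2 = {2, 3, 7, 8}  B3 = {3, 6, 7, 10}  B4 = {1, 3, 7, 8}  B5 = {5, 6, 7, 10}  B6 = {3, 7, 8, 11}  B7 = {1, 3, 4, 8}  B8 = {5, 6, 9, 10}
Tree: B1–B2, B1–B3, B2–B4, B3–B5, B4–B6, B4–B7, B5–B8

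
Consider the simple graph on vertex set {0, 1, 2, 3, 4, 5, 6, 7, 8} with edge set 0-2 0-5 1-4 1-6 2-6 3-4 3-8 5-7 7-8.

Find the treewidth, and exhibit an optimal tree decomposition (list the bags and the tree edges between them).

Treewidth 2.
One such decomposition:
Bags: B1 = {1, 3, 4}  B2 = {1, 3, 8}  B3 = {1, 7, 8}  B4 = {1, 5, 7}  B5 = {0, 1, 5}  B6 = {0, 1, 2}  B7 = {1, 2, 6}
Tree: B1–B2, B2–B3, B3–B4, B4–B5, B5–B6, B6–B7

The largest bag has 3 vertices, giving width 2; this decomposition certifies tw(G) ≤ 2. Since 1–4–3–8–7–5–0–2–6–1 is a cycle in G, G is not acyclic. Forests are exactly the graphs of treewidth ≤ 1, so tw(G) ≥ 2. Combining the bounds, tw(G) = 2.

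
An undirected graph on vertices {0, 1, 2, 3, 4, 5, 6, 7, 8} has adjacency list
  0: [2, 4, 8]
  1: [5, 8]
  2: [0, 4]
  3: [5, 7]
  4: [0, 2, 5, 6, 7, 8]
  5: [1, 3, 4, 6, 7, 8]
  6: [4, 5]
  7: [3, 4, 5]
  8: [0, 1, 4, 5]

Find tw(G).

A width-2 tree decomposition is:
Bags: B1 = {1, 5, 8}  B2 = {4, 5, 8}  B3 = {4, 5, 6}  B4 = {4, 5, 7}  B5 = {0, 4, 8}  B6 = {3, 5, 7}  B7 = {0, 2, 4}
Tree: B1–B2, B2–B3, B2–B4, B2–B5, B4–B6, B5–B7
The largest bag has 3 vertices, giving width 2; this decomposition certifies tw(G) ≤ 2. For the lower bound, the 3 vertices {1, 5, 8} are pairwise adjacent, and any tree decomposition puts a clique entirely inside one bag — forcing width ≥ 2. Therefore the treewidth is 2.

2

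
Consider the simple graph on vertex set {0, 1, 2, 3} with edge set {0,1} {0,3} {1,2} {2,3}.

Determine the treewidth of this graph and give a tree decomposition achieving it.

Treewidth 2.
Bags: B1 = {0, 2, 3}  B2 = {0, 1, 2}
Tree: B1–B2

The largest bag has 3 vertices, giving width 2; this decomposition certifies tw(G) ≤ 2. The edges 0–3–2–1–0 form a cycle, so G is not a tree and its treewidth is at least 2. The upper and lower bounds meet at 2, so that is the treewidth.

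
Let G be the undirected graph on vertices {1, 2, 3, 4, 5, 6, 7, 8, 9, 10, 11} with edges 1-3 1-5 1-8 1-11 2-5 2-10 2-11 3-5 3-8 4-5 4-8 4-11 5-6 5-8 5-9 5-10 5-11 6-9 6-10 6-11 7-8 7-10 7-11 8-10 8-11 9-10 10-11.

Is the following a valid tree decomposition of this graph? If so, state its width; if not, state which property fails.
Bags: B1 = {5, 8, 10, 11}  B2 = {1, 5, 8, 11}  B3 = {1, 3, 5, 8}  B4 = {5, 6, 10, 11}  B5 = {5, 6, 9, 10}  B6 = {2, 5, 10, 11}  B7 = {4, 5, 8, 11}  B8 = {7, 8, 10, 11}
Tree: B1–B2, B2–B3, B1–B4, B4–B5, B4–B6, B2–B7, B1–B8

Vertex coverage: the bags together contain {1, 2, 3, 4, 5, 6, 7, 8, 9, 10, 11}, the full vertex set. Edge coverage: each edge of G has both endpoints in at least one bag. Running intersection: for every vertex, the bags containing it form a connected subtree. All three properties hold, so this is a valid tree decomposition of width max|bag| − 1 = 3, and hence tw(G) ≤ 3.

Yes; width 3.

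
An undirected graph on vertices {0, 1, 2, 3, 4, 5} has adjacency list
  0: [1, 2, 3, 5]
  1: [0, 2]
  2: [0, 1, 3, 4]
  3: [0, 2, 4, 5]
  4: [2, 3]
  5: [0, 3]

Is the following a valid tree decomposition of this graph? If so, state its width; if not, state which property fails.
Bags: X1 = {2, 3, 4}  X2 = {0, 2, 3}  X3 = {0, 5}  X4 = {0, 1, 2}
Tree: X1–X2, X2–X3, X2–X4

A tree decomposition must satisfy three properties: every vertex lies in some bag; for every edge, both endpoints lie together in some bag; and for every vertex, the bags containing it form a connected subtree. Here edge (3,5) lies in no bag, so the decomposition is invalid.

No — edge (3,5) lies in no bag.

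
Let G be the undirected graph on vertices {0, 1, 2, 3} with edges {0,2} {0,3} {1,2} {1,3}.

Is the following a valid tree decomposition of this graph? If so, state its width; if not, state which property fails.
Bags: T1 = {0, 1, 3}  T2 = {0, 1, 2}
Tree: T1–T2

Yes; width 2.

Checking the three conditions: (i) the bags cover all of {0, 1, 2, 3}; (ii) for each edge, some bag contains both endpoints; (iii) the bags containing any fixed vertex form a subtree. All hold, so the decomposition is valid with width 3 − 1 = 2.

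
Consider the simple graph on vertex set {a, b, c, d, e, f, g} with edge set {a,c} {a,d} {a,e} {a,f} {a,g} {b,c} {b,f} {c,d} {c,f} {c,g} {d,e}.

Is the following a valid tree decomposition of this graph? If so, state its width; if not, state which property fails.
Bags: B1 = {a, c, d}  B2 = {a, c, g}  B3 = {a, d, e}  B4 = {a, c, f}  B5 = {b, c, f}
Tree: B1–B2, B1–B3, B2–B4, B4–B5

Yes; width 2.

Every vertex of G appears in some bag (union = {a, b, c, d, e, f, g}); every edge is covered by a bag; and for each vertex v the set of bags containing v is connected in the bag tree. The decomposition is therefore valid. The largest bag has 3 vertices, so the width is 2.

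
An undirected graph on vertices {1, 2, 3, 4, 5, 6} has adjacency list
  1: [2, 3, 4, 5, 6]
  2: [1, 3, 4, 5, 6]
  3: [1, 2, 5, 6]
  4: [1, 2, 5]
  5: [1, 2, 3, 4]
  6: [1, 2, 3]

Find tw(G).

A width-3 tree decomposition is:
Bags: B1 = {1, 2, 3, 5}  B2 = {1, 2, 3, 6}  B3 = {1, 2, 4, 5}
Tree: B1–B2, B1–B3
The largest bag has 4 vertices, giving width 3; this decomposition certifies tw(G) ≤ 3. Conversely, {1, 2, 3, 5} is a clique of size 4, and the vertices of any clique must share a bag in every tree decomposition; so some bag has ≥ 4 vertices and tw(G) ≥ 3. Hence tw(G) = 3 exactly.

3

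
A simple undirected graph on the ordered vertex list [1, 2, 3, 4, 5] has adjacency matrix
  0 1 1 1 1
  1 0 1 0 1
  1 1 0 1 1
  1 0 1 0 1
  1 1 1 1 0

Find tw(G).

A width-3 tree decomposition is:
Bags: B1 = {1, 3, 4, 5}  B2 = {1, 2, 3, 5}
Tree: B1–B2
Every bag has size at most 4, so the width is 4 − 1 = 3 and tw(G) ≤ 3. Conversely, {1, 2, 3, 5} is a clique of size 4, and the vertices of any clique must share a bag in every tree decomposition; so some bag has ≥ 4 vertices and tw(G) ≥ 3. The upper and lower bounds meet at 3, so that is the treewidth.

3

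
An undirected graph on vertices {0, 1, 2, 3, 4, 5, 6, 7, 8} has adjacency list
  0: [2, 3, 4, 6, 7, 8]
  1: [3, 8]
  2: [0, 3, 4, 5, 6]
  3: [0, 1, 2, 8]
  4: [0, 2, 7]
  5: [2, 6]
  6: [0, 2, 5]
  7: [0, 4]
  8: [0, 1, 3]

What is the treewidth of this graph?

A width-2 tree decomposition is:
Bags: B1 = {0, 2, 6}  B2 = {0, 2, 4}  B3 = {0, 4, 7}  B4 = {0, 2, 3}  B5 = {0, 3, 8}  B6 = {2, 5, 6}  B7 = {1, 3, 8}
Tree: B1–B2, B2–B3, B1–B4, B4–B5, B1–B6, B5–B7
Every bag has size at most 3, so the width is 3 − 1 = 2 and tw(G) ≤ 2. For the lower bound, the 3 vertices {0, 3, 8} are pairwise adjacent, and any tree decomposition puts a clique entirely inside one bag — forcing width ≥ 2. The upper and lower bounds meet at 2, so that is the treewidth.

2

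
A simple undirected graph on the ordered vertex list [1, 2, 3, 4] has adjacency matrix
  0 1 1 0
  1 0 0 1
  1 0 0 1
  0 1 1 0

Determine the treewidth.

2

A width-2 tree decomposition is:
Bags: B1 = {2, 3, 4}  B2 = {1, 2, 3}
Tree: B1–B2
Each bag holds 3 vertices, so the decomposition has width 2, which upper-bounds the treewidth. For the lower bound, G contains the cycle 2–4–3–1–2, so G is not a forest; only forests have treewidth ≤ 1, hence tw(G) ≥ 2. Hence tw(G) = 2 exactly.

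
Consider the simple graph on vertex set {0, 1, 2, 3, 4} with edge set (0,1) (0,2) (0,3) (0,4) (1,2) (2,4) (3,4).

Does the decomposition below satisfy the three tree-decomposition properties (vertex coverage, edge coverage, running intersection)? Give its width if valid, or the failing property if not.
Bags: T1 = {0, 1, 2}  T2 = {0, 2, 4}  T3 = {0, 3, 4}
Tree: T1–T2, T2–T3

Yes; width 2.

Checking the three conditions: (i) the bags cover all of {0, 1, 2, 3, 4}; (ii) for each edge, some bag contains both endpoints; (iii) the bags containing any fixed vertex form a subtree. All hold, so the decomposition is valid with width 3 − 1 = 2.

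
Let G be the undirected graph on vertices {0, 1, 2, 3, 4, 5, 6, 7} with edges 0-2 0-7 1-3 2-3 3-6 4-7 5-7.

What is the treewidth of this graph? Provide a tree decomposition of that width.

Treewidth 1.
One optimal decomposition is:
Bags: B1 = {0, 2}  B2 = {0, 7}  B3 = {2, 3}  B4 = {5, 7}  B5 = {1, 3}  B6 = {3, 6}  B7 = {4, 7}
Tree: B1–B2, B1–B3, B2–B4, B3–B5, B5–B6, B4–B7

Every bag has size at most 2, so the width is 2 − 1 = 1 and tw(G) ≤ 1. G has an edge, so its treewidth is at least 1. Hence tw(G) = 1 exactly.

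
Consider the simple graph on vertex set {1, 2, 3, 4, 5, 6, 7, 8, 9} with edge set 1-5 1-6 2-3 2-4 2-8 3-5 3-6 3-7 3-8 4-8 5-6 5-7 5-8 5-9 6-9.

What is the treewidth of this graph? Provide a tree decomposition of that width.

The largest bag has 3 vertices, giving width 2; this decomposition certifies tw(G) ≤ 2. For the lower bound, the 3 vertices {2, 3, 8} are pairwise adjacent, and any tree decomposition puts a clique entirely inside one bag — forcing width ≥ 2. Combining the bounds, tw(G) = 2.

Treewidth 2.
One optimal decomposition is:
Bags: B1 = {3, 5, 6}  B2 = {3, 5, 7}  B3 = {5, 6, 9}  B4 = {1, 5, 6}  B5 = {3, 5, 8}  B6 = {2, 3, 8}  B7 = {2, 4, 8}
Tree: B1–B2, B1–B3, B3–B4, B1–B5, B5–B6, B6–B7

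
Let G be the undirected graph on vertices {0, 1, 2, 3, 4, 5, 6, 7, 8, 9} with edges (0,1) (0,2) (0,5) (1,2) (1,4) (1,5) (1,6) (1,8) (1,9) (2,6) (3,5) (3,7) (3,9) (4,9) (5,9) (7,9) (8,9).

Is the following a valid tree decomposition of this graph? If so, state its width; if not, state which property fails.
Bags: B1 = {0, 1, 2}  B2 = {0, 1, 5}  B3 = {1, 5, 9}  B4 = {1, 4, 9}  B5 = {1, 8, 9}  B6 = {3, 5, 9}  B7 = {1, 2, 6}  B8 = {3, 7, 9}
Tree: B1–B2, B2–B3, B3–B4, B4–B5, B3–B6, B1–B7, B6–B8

Yes; width 2.

Checking the three conditions: (i) the bags cover all of {0, 1, 2, 3, 4, 5, 6, 7, 8, 9}; (ii) for each edge, some bag contains both endpoints; (iii) the bags containing any fixed vertex form a subtree. All hold, so the decomposition is valid with width 3 − 1 = 2.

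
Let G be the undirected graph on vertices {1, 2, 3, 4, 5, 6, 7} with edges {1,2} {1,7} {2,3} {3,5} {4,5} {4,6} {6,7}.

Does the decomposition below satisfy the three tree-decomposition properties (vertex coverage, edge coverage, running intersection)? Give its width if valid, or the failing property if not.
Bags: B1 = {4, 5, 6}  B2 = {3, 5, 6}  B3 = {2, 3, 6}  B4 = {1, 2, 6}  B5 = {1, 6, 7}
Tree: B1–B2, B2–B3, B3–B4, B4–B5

Vertex coverage: the bags together contain {1, 2, 3, 4, 5, 6, 7}, the full vertex set. Edge coverage: each edge of G has both endpoints in at least one bag. Running intersection: for every vertex, the bags containing it form a connected subtree. All three properties hold, so this is a valid tree decomposition of width max|bag| − 1 = 2, and hence tw(G) ≤ 2.

Yes; width 2.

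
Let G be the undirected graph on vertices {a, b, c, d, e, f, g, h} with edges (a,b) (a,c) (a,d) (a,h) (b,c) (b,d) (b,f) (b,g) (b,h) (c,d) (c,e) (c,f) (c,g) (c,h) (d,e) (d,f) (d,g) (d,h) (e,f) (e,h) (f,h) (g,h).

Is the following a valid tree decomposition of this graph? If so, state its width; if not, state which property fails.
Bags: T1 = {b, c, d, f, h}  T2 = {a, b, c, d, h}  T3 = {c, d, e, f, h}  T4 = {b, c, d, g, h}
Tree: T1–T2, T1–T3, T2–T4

Yes; width 4.

Checking the three conditions: (i) the bags cover all of {a, b, c, d, e, f, g, h}; (ii) for each edge, some bag contains both endpoints; (iii) the bags containing any fixed vertex form a subtree. All hold, so the decomposition is valid with width 5 − 1 = 4.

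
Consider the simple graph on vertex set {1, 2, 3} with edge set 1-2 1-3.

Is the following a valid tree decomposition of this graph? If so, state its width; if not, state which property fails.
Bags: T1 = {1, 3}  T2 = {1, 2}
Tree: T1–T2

Vertex coverage: the bags together contain {1, 2, 3}, the full vertex set. Edge coverage: each edge of G has both endpoints in at least one bag. Running intersection: for every vertex, the bags containing it form a connected subtree. All three properties hold, so this is a valid tree decomposition of width max|bag| − 1 = 1, and hence tw(G) ≤ 1.

Yes; width 1.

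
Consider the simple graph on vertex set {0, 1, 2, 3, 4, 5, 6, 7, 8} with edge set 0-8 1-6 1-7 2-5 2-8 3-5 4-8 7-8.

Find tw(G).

A width-1 tree decomposition is:
Bags: B1 = {2, 5}  B2 = {2, 8}  B3 = {7, 8}  B4 = {3, 5}  B5 = {4, 8}  B6 = {0, 8}  B7 = {1, 7}  B8 = {1, 6}
Tree: B1–B2, B2–B3, B1–B4, B2–B5, B3–B6, B3–B7, B7–B8
Every bag has size at most 2, so the width is 2 − 1 = 1 and tw(G) ≤ 1. Since G has at least one edge (e.g. 5–2), it is not an edgeless graph, so tw(G) ≥ 1. Therefore the treewidth is 1.

1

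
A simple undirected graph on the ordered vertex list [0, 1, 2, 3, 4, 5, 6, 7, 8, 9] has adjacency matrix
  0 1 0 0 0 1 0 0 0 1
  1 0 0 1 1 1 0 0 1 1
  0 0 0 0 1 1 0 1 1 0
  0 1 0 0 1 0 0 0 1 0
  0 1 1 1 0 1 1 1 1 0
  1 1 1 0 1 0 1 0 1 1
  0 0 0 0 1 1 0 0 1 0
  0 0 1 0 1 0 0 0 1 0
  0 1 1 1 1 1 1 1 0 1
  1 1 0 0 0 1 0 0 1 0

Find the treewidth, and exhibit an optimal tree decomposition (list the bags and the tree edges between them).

Every bag has size at most 4, so the width is 4 − 1 = 3 and tw(G) ≤ 3. For the lower bound, the 4 vertices {0, 1, 5, 9} are pairwise adjacent, and any tree decomposition puts a clique entirely inside one bag — forcing width ≥ 3. Hence tw(G) = 3 exactly.

Treewidth 3.
Bags: B1 = {1, 4, 5, 8}  B2 = {2, 4, 5, 8}  B3 = {4, 5, 6, 8}  B4 = {1, 5, 8, 9}  B5 = {2, 4, 7, 8}  B6 = {1, 3, 4, 8}  B7 = {0, 1, 5, 9}
Tree: B1–B2, B2–B3, B1–B4, B2–B5, B1–B6, B4–B7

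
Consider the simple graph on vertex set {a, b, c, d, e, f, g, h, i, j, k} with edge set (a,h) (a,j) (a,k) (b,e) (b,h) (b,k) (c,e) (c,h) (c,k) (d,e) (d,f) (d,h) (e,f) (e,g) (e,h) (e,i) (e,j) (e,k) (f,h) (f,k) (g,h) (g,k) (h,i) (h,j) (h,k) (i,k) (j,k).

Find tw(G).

A width-3 tree decomposition is:
Bags: B1 = {c, e, h, k}  B2 = {e, g, h, k}  B3 = {e, f, h, k}  B4 = {d, e, f, h}  B5 = {e, h, i, k}  B6 = {b, e, h, k}  B7 = {e, h, j, k}  B8 = {a, h, j, k}
Tree: B1–B2, B1–B3, B3–B4, B3–B5, B3–B6, B1–B7, B7–B8
Every bag has size at most 4, so the width is 4 − 1 = 3 and tw(G) ≤ 3. For the lower bound, the 4 vertices {d, e, f, h} are pairwise adjacent, and any tree decomposition puts a clique entirely inside one bag — forcing width ≥ 3. Hence tw(G) = 3 exactly.

3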